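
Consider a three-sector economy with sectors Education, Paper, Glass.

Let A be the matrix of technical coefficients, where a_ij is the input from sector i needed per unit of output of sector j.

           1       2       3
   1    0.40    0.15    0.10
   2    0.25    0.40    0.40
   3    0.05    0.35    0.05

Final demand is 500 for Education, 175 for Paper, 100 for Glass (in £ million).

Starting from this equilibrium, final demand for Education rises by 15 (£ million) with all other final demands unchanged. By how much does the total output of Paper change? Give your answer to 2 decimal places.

I − A =
  [   0.60    -0.15    -0.10]
  [  -0.25     0.60    -0.40]
  [  -0.05    -0.35     0.95]
Cofactors of I−A, C_ij = (−1)^(i+j)·(minor ij) (rows/columns in the sector order above):
  C_11 = (0.60)(0.95) − (-0.40)(-0.35) = 0.4300
  C_12 = −[(-0.25)(0.95) − (-0.40)(-0.05)] = 0.2575
  C_13 = (-0.25)(-0.35) − (0.60)(-0.05) = 0.1175
  C_21 = −[(-0.15)(0.95) − (-0.10)(-0.35)] = 0.1775
  C_22 = (0.60)(0.95) − (-0.10)(-0.05) = 0.5650
  C_23 = −[(0.60)(-0.35) − (-0.15)(-0.05)] = 0.2175
  C_31 = (-0.15)(-0.40) − (-0.10)(0.60) = 0.1200
  C_32 = −[(0.60)(-0.40) − (-0.10)(-0.25)] = 0.2650
  C_33 = (0.60)(0.60) − (-0.15)(-0.25) = 0.3225
det(I−A) = Σ_j (I−A)_1j·C_1j = (0.60)(0.4300) + (-0.15)(0.2575) + (-0.10)(0.1175) = 0.207625
adj(I−A) = Cᵀ =
  [ 0.4300   0.1775   0.1200]
  [ 0.2575   0.5650   0.2650]
  [ 0.1175   0.2175   0.3225]
(I − A)⁻¹ = adj(I−A) / det(I−A) ≈
  [   2.0710     0.8549     0.5780]
  [   1.2402     2.7213     1.2763]
  [   0.5659     1.0476     1.5533]
Δx = (I − A)⁻¹ Δd with Δd having +15 in the Education component and 0 elsewhere.
So Δx_2 = L_21 · (+15), where L_21 = adj(I−A)_21 / det(I−A) = 0.2575 / 0.207625.
Δx_2 = 0.2575 × (+15) / 0.207625 = 3.8625 / 0.207625 ≈ 18.60.

Δx_2 = 18.60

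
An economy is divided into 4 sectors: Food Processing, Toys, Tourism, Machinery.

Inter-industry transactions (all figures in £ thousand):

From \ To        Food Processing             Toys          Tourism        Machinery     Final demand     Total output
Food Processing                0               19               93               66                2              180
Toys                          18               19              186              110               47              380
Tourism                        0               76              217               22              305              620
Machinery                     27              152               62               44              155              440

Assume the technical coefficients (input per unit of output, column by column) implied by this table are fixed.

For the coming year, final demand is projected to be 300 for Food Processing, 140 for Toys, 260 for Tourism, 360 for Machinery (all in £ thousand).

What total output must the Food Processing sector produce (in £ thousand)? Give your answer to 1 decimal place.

x_1 = 558.9

Technical coefficients a_ij = z_ij / X_j:
  a_11 = 0/180 = 0.00, a_21 = 18/180 = 0.10, a_31 = 0/180 = 0.00, a_41 = 27/180 = 0.15
  a_12 = 19/380 = 0.05, a_22 = 19/380 = 0.05, a_32 = 76/380 = 0.20, a_42 = 152/380 = 0.40
  a_13 = 93/620 = 0.15, a_23 = 186/620 = 0.30, a_33 = 217/620 = 0.35, a_43 = 62/620 = 0.10
  a_14 = 66/440 = 0.15, a_24 = 110/440 = 0.25, a_34 = 22/440 = 0.05, a_44 = 44/440 = 0.10
I − A =
  [   1.00    -0.05    -0.15    -0.15]
  [  -0.10     0.95    -0.30    -0.25]
  [   0.00    -0.20     0.65    -0.05]
  [  -0.15    -0.40    -0.10     0.90]
Compute the cofactors C_ij = (−1)^(i+j)·(3×3 minor ij) of I−A; the adjugate is their transpose:
adj(I−A) = Cᵀ =
  [ 0.421000   0.101000   0.160250   0.107125]
  [ 0.084625   0.564250   0.308875   0.188000]
  [ 0.034625   0.195875   0.721250   0.100250]
  [ 0.111625   0.289375   0.244125   0.551250]
det(I−A) = Σ_j (I−A)_1j·C_1j = (1.00)(0.421000) + (-0.05)(0.084625) + (-0.15)(0.034625) + (-0.15)(0.111625) = 0.39483125
(I − A)⁻¹ = adj(I−A) / det(I−A) ≈
  [   1.0663     0.2558     0.4059     0.2713]
  [   0.2143     1.4291     0.7823     0.4762]
  [   0.0877     0.4961     1.8267     0.2539]
  [   0.2827     0.7329     0.6183     1.3962]
x = (I − A)⁻¹ d = adj(I−A)·d / det(I−A), with det(I−A) = 0.39483125:
  x_1 = (0.421000·300 + 0.101000·140 + 0.160250·260 + 0.107125·360) / 0.39483125 = 220.67 / 0.39483125 ≈ 558.9
  x_2 = (0.084625·300 + 0.564250·140 + 0.308875·260 + 0.188000·360) / 0.39483125 = 252.37 / 0.39483125 ≈ 639.2
  x_3 = (0.034625·300 + 0.195875·140 + 0.721250·260 + 0.100250·360) / 0.39483125 = 261.425 / 0.39483125 ≈ 662.1
  x_4 = (0.111625·300 + 0.289375·140 + 0.244125·260 + 0.551250·360) / 0.39483125 = 335.9225 / 0.39483125 ≈ 850.8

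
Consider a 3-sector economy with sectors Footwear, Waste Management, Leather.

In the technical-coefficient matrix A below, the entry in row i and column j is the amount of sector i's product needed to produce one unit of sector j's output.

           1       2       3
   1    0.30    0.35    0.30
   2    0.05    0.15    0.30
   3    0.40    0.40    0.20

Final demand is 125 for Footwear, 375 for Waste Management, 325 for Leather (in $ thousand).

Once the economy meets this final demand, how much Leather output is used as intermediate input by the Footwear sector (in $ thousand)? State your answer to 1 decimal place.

z_31 = 591.2

I − A =
  [   0.70    -0.35    -0.30]
  [  -0.05     0.85    -0.30]
  [  -0.40    -0.40     0.80]
Cofactors of I−A, C_ij = (−1)^(i+j)·(minor ij) (rows/columns in the sector order above):
  C_11 = (0.85)(0.80) − (-0.30)(-0.40) = 0.5600
  C_12 = −[(-0.05)(0.80) − (-0.30)(-0.40)] = 0.1600
  C_13 = (-0.05)(-0.40) − (0.85)(-0.40) = 0.3600
  C_21 = −[(-0.35)(0.80) − (-0.30)(-0.40)] = 0.4000
  C_22 = (0.70)(0.80) − (-0.30)(-0.40) = 0.4400
  C_23 = −[(0.70)(-0.40) − (-0.35)(-0.40)] = 0.4200
  C_31 = (-0.35)(-0.30) − (-0.30)(0.85) = 0.3600
  C_32 = −[(0.70)(-0.30) − (-0.30)(-0.05)] = 0.2250
  C_33 = (0.70)(0.85) − (-0.35)(-0.05) = 0.5775
det(I−A) = Σ_j (I−A)_1j·C_1j = (0.70)(0.5600) + (-0.35)(0.1600) + (-0.30)(0.3600) = 0.2280
adj(I−A) = Cᵀ =
  [ 0.5600   0.4000   0.3600]
  [ 0.1600   0.4400   0.2250]
  [ 0.3600   0.4200   0.5775]
(I − A)⁻¹ = adj(I−A) / det(I−A) ≈
  [   2.4561     1.7544     1.5789]
  [   0.7018     1.9298     0.9868]
  [   1.5789     1.8421     2.5329]
First solve x = (I − A)⁻¹ d = adj(I−A)·d / det(I−A); in particular x_1 = (0.5600·125 + 0.4000·375 + 0.3600·325) / 0.2280 = 337.00 / 0.2280 ≈ 1478.070.
Intermediate flow from 3 to 1: z_31 = a_31 · x_1 = 0.40 × 337.00 / 0.2280 = 134.80 / 0.2280 ≈ 591.2.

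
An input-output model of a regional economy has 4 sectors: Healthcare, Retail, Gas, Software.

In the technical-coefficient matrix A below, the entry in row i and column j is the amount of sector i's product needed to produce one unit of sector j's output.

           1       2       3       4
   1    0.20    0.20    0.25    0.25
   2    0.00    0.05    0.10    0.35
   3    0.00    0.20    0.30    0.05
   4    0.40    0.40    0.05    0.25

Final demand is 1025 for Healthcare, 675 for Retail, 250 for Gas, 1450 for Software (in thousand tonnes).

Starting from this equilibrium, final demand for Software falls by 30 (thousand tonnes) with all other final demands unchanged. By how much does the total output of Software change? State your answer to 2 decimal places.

Δx_4 = -75.13

I − A =
  [   0.80    -0.20    -0.25    -0.25]
  [   0.00     0.95    -0.10    -0.35]
  [   0.00    -0.20     0.70    -0.05]
  [  -0.40    -0.40    -0.05     0.75]
Compute the cofactors C_ij = (−1)^(i+j)·(3×3 minor ij) of I−A; the adjugate is their transpose:
adj(I−A) = Cᵀ =
  [ 0.377875   0.219500   0.183500   0.240625]
  [ 0.100000   0.343000   0.099000   0.200000]
  [ 0.047000   0.120000   0.335000   0.094000]
  [ 0.258000   0.308000   0.173000   0.516000]
det(I−A) = Σ_j (I−A)_1j·C_1j = (0.80)(0.377875) + (-0.20)(0.100000) + (-0.25)(0.047000) + (-0.25)(0.258000) = 0.20605
(I − A)⁻¹ = adj(I−A) / det(I−A) ≈
  [   1.8339     1.0653     0.8906     1.1678]
  [   0.4853     1.6646     0.4805     0.9706]
  [   0.2281     0.5824     1.6258     0.4562]
  [   1.2521     1.4948     0.8396     2.5042]
Δx = (I − A)⁻¹ Δd with Δd having -30 in the Software component and 0 elsewhere.
So Δx_4 = L_44 · (-30), where L_44 = adj(I−A)_44 / det(I−A) = 0.516000 / 0.20605.
Δx_4 = 0.516000 × (-30) / 0.20605 = -15.48 / 0.20605 ≈ -75.13.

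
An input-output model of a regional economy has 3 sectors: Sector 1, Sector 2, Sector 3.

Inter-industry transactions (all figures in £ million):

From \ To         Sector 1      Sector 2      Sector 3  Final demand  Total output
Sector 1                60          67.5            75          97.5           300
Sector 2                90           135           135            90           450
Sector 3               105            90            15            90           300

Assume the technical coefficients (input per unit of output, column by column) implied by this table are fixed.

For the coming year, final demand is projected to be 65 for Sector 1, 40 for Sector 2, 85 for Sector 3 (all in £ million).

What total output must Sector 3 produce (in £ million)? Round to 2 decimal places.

x_3 = 227.18

Technical coefficients a_ij = z_ij / X_j:
  a_11 = 60/300 = 0.20, a_21 = 90/300 = 0.30, a_31 = 105/300 = 0.35
  a_12 = 67.5/450 = 0.15, a_22 = 135/450 = 0.30, a_32 = 90/450 = 0.20
  a_13 = 75/300 = 0.25, a_23 = 135/300 = 0.45, a_33 = 15/300 = 0.05
I − A =
  [   0.80    -0.15    -0.25]
  [  -0.30     0.70    -0.45]
  [  -0.35    -0.20     0.95]
Cofactors of I−A, C_ij = (−1)^(i+j)·(minor ij) (rows/columns in the sector order above):
  C_11 = (0.70)(0.95) − (-0.45)(-0.20) = 0.5750
  C_12 = −[(-0.30)(0.95) − (-0.45)(-0.35)] = 0.4425
  C_13 = (-0.30)(-0.20) − (0.70)(-0.35) = 0.3050
  C_21 = −[(-0.15)(0.95) − (-0.25)(-0.20)] = 0.1925
  C_22 = (0.80)(0.95) − (-0.25)(-0.35) = 0.6725
  C_23 = −[(0.80)(-0.20) − (-0.15)(-0.35)] = 0.2125
  C_31 = (-0.15)(-0.45) − (-0.25)(0.70) = 0.2425
  C_32 = −[(0.80)(-0.45) − (-0.25)(-0.30)] = 0.4350
  C_33 = (0.80)(0.70) − (-0.15)(-0.30) = 0.5150
det(I−A) = Σ_j (I−A)_1j·C_1j = (0.80)(0.5750) + (-0.15)(0.4425) + (-0.25)(0.3050) = 0.317375
adj(I−A) = Cᵀ =
  [ 0.5750   0.1925   0.2425]
  [ 0.4425   0.6725   0.4350]
  [ 0.3050   0.2125   0.5150]
(I − A)⁻¹ = adj(I−A) / det(I−A) ≈
  [   1.8117     0.6065     0.7641]
  [   1.3942     2.1189     1.3706]
  [   0.9610     0.6696     1.6227]
x = (I − A)⁻¹ d = adj(I−A)·d / det(I−A), with det(I−A) = 0.317375:
  x_1 = (0.5750·65 + 0.1925·40 + 0.2425·85) / 0.317375 = 65.6875 / 0.317375 ≈ 206.97
  x_2 = (0.4425·65 + 0.6725·40 + 0.4350·85) / 0.317375 = 92.6375 / 0.317375 ≈ 291.89
  x_3 = (0.3050·65 + 0.2125·40 + 0.5150·85) / 0.317375 = 72.10 / 0.317375 ≈ 227.18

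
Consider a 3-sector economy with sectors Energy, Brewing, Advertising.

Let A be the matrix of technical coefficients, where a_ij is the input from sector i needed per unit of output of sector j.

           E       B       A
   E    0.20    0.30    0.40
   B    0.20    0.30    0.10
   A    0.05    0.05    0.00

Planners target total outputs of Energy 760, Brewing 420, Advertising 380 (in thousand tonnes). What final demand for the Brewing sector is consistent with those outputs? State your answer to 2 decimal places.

I − A =
  [   0.80    -0.30    -0.40]
  [  -0.20     0.70    -0.10]
  [  -0.05    -0.05     1.00]
d = (I − A) x:
  d_E = (+0.80)·760 + (-0.30)·420 + (-0.40)·380 = 330.00
  d_B = (-0.20)·760 + (+0.70)·420 + (-0.10)·380 = 104.00
  d_A = (-0.05)·760 + (-0.05)·420 + (+1.00)·380 = 321.00

d_B = 104.00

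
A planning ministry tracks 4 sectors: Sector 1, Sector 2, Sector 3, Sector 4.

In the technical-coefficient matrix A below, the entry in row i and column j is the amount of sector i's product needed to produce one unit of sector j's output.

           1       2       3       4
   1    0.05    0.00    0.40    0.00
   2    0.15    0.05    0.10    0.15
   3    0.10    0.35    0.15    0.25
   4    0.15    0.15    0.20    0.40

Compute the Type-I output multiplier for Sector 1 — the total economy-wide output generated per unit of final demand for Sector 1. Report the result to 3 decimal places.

m_1 = 2.537

I − A =
  [   0.95     0.00    -0.40     0.00]
  [  -0.15     0.95    -0.10    -0.15]
  [  -0.10    -0.35     0.85    -0.25]
  [  -0.15    -0.15    -0.20     0.60]
Compute the cofactors C_ij = (−1)^(i+j)·(3×3 minor ij) of I−A; the adjugate is their transpose:
adj(I−A) = Cᵀ =
  [ 0.382625   0.099000   0.219000   0.116000]
  [ 0.100875   0.398000   0.130500   0.153875]
  [ 0.135375   0.235125   0.520125   0.275500]
  [ 0.166000   0.202625   0.260750   0.674875]
det(I−A) = Σ_j (I−A)_1j·C_1j = (0.95)(0.382625) + (0.00)(0.100875) + (-0.40)(0.135375) + (0.00)(0.166000) = 0.30934375
(I − A)⁻¹ = adj(I−A) / det(I−A) ≈
  [   1.2369     0.3200     0.7080     0.3750]
  [   0.3261     1.2866     0.4219     0.4974]
  [   0.4376     0.7601     1.6814     0.8906]
  [   0.5366     0.6550     0.8429     2.1816]
The output multiplier for sector j is the column-j sum of the Leontief inverse (I − A)⁻¹ = adj(I−A) / det(I−A).
Column 1 of adj(I−A): (0.382625, 0.100875, 0.135375, 0.166000); det(I−A) = 0.30934375.
m_1 = (0.382625 + 0.100875 + 0.135375 + 0.166000) / 0.30934375 = 0.784875 / 0.30934375 ≈ 2.537.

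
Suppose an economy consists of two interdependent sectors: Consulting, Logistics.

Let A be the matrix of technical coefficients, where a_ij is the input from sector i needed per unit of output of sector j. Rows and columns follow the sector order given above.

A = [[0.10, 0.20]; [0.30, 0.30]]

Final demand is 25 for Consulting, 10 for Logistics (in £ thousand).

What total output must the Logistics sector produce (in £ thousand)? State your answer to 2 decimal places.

I − A =
  [   0.90    -0.20]
  [  -0.30     0.70]
det(I−A) = (0.90)(0.70) − (-0.20)(-0.30) = 0.5700
adj(I−A) = [[0.70, 0.20], [0.30, 0.90]]
(I − A)⁻¹ = adj(I−A) / det(I−A) ≈
  [   1.2281     0.3509]
  [   0.5263     1.5789]
x = (I − A)⁻¹ d = adj(I−A)·d / det(I−A), with det(I−A) = 0.5700:
  x_C = (0.70·25 + 0.20·10) / 0.5700 = 19.50 / 0.5700 ≈ 34.21
  x_L = (0.30·25 + 0.90·10) / 0.5700 = 16.50 / 0.5700 ≈ 28.95

x_L = 28.95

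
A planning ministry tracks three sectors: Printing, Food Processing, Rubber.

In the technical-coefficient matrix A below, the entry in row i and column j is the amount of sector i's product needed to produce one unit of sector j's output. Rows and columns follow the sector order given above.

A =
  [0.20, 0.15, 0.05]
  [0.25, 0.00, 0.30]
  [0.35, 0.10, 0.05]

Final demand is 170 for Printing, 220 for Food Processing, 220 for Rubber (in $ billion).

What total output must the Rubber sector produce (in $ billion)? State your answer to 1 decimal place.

I − A =
  [   0.80    -0.15    -0.05]
  [  -0.25     1.00    -0.30]
  [  -0.35    -0.10     0.95]
Cofactors of I−A, C_ij = (−1)^(i+j)·(minor ij) (rows/columns in the sector order above):
  C_11 = (1.00)(0.95) − (-0.30)(-0.10) = 0.9200
  C_12 = −[(-0.25)(0.95) − (-0.30)(-0.35)] = 0.3425
  C_13 = (-0.25)(-0.10) − (1.00)(-0.35) = 0.3750
  C_21 = −[(-0.15)(0.95) − (-0.05)(-0.10)] = 0.1475
  C_22 = (0.80)(0.95) − (-0.05)(-0.35) = 0.7425
  C_23 = −[(0.80)(-0.10) − (-0.15)(-0.35)] = 0.1325
  C_31 = (-0.15)(-0.30) − (-0.05)(1.00) = 0.0950
  C_32 = −[(0.80)(-0.30) − (-0.05)(-0.25)] = 0.2525
  C_33 = (0.80)(1.00) − (-0.15)(-0.25) = 0.7625
det(I−A) = Σ_j (I−A)_1j·C_1j = (0.80)(0.9200) + (-0.15)(0.3425) + (-0.05)(0.3750) = 0.665875
adj(I−A) = Cᵀ =
  [ 0.9200   0.1475   0.0950]
  [ 0.3425   0.7425   0.2525]
  [ 0.3750   0.1325   0.7625]
(I − A)⁻¹ = adj(I−A) / det(I−A) ≈
  [   1.3816     0.2215     0.1427]
  [   0.5144     1.1151     0.3792]
  [   0.5632     0.1990     1.1451]
x = (I − A)⁻¹ d = adj(I−A)·d / det(I−A), with det(I−A) = 0.665875:
  x_1 = (0.9200·170 + 0.1475·220 + 0.0950·220) / 0.665875 = 209.75 / 0.665875 ≈ 315.0
  x_2 = (0.3425·170 + 0.7425·220 + 0.2525·220) / 0.665875 = 277.125 / 0.665875 ≈ 416.2
  x_3 = (0.3750·170 + 0.1325·220 + 0.7625·220) / 0.665875 = 260.65 / 0.665875 ≈ 391.4

x_3 = 391.4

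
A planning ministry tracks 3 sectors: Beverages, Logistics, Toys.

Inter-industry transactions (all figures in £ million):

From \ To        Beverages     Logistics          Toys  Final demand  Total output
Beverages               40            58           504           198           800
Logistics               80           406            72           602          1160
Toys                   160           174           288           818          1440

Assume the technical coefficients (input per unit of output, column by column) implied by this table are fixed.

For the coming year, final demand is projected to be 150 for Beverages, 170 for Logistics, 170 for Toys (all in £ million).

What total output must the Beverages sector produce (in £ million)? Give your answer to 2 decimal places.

x_1 = 305.13

Technical coefficients a_ij = z_ij / X_j:
  a_11 = 40/800 = 0.05, a_21 = 80/800 = 0.10, a_31 = 160/800 = 0.20
  a_12 = 58/1160 = 0.05, a_22 = 406/1160 = 0.35, a_32 = 174/1160 = 0.15
  a_13 = 504/1440 = 0.35, a_23 = 72/1440 = 0.05, a_33 = 288/1440 = 0.20
I − A =
  [   0.95    -0.05    -0.35]
  [  -0.10     0.65    -0.05]
  [  -0.20    -0.15     0.80]
Cofactors of I−A, C_ij = (−1)^(i+j)·(minor ij) (rows/columns in the sector order above):
  C_11 = (0.65)(0.80) − (-0.05)(-0.15) = 0.5125
  C_12 = −[(-0.10)(0.80) − (-0.05)(-0.20)] = 0.0900
  C_13 = (-0.10)(-0.15) − (0.65)(-0.20) = 0.1450
  C_21 = −[(-0.05)(0.80) − (-0.35)(-0.15)] = 0.0925
  C_22 = (0.95)(0.80) − (-0.35)(-0.20) = 0.6900
  C_23 = −[(0.95)(-0.15) − (-0.05)(-0.20)] = 0.1525
  C_31 = (-0.05)(-0.05) − (-0.35)(0.65) = 0.2300
  C_32 = −[(0.95)(-0.05) − (-0.35)(-0.10)] = 0.0825
  C_33 = (0.95)(0.65) − (-0.05)(-0.10) = 0.6125
det(I−A) = Σ_j (I−A)_1j·C_1j = (0.95)(0.5125) + (-0.05)(0.0900) + (-0.35)(0.1450) = 0.431625
adj(I−A) = Cᵀ =
  [ 0.5125   0.0925   0.2300]
  [ 0.0900   0.6900   0.0825]
  [ 0.1450   0.1525   0.6125]
(I − A)⁻¹ = adj(I−A) / det(I−A) ≈
  [   1.1874     0.2143     0.5329]
  [   0.2085     1.5986     0.1911]
  [   0.3359     0.3533     1.4191]
x = (I − A)⁻¹ d = adj(I−A)·d / det(I−A), with det(I−A) = 0.431625:
  x_1 = (0.5125·150 + 0.0925·170 + 0.2300·170) / 0.431625 = 131.70 / 0.431625 ≈ 305.13
  x_2 = (0.0900·150 + 0.6900·170 + 0.0825·170) / 0.431625 = 144.825 / 0.431625 ≈ 335.53
  x_3 = (0.1450·150 + 0.1525·170 + 0.6125·170) / 0.431625 = 151.80 / 0.431625 ≈ 351.69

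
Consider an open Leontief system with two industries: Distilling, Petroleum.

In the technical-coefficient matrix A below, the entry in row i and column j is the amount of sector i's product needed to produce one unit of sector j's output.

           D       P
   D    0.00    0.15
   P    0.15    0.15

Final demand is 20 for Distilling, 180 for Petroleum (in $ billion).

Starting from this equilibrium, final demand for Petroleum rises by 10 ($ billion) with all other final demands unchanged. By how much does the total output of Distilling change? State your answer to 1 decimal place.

Δx_D = 1.8

I − A =
  [   1.00    -0.15]
  [  -0.15     0.85]
det(I−A) = (1.00)(0.85) − (-0.15)(-0.15) = 0.8275
adj(I−A) = [[0.85, 0.15], [0.15, 1.00]]
(I − A)⁻¹ = adj(I−A) / det(I−A) ≈
  [   1.0272     0.1813]
  [   0.1813     1.2085]
Δx = (I − A)⁻¹ Δd with Δd having +10 in the Petroleum component and 0 elsewhere.
So Δx_D = L_DP · (+10), where L_DP = adj(I−A)_DP / det(I−A) = 0.15 / 0.8275.
Δx_D = 0.15 × (+10) / 0.8275 = 1.50 / 0.8275 ≈ 1.8.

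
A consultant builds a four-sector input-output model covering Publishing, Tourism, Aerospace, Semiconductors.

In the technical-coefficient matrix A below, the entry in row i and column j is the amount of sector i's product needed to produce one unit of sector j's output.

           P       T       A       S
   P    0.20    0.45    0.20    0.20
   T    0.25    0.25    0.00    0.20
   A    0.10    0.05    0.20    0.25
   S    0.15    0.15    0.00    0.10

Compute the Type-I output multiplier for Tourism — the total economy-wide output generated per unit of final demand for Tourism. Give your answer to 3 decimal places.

I − A =
  [   0.80    -0.45    -0.20    -0.20]
  [  -0.25     0.75     0.00    -0.20]
  [  -0.10    -0.05     0.80    -0.25]
  [  -0.15    -0.15     0.00     0.90]
Compute the cofactors C_ij = (−1)^(i+j)·(3×3 minor ij) of I−A; the adjugate is their transpose:
adj(I−A) = Cᵀ =
  [ 0.516000   0.364500   0.129000   0.231500]
  [ 0.204000   0.526500   0.051000   0.176500]
  [ 0.114750   0.124875   0.371250   0.156375]
  [ 0.120000   0.148500   0.030000   0.372500]
det(I−A) = Σ_j (I−A)_1j·C_1j = (0.80)(0.516000) + (-0.45)(0.204000) + (-0.20)(0.114750) + (-0.20)(0.120000) = 0.27405
(I − A)⁻¹ = adj(I−A) / det(I−A) ≈
  [   1.8829     1.3300     0.4707     0.8447]
  [   0.7444     1.9212     0.1861     0.6440]
  [   0.4187     0.4557     1.3547     0.5706]
  [   0.4379     0.5419     0.1095     1.3592]
The output multiplier for sector j is the column-j sum of the Leontief inverse (I − A)⁻¹ = adj(I−A) / det(I−A).
Column T of adj(I−A): (0.364500, 0.526500, 0.124875, 0.148500); det(I−A) = 0.27405.
m_T = (0.364500 + 0.526500 + 0.124875 + 0.148500) / 0.27405 = 1.164375 / 0.27405 ≈ 4.249.

m_T = 4.249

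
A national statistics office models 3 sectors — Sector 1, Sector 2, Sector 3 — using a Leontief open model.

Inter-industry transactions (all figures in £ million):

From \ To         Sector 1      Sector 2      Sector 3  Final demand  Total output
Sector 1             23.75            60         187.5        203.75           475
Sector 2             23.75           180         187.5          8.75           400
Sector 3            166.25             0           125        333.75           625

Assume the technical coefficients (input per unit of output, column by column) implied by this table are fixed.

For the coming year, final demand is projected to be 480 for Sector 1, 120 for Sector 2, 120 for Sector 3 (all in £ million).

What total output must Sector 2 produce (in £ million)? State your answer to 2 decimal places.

x_2 = 544.17

Technical coefficients a_ij = z_ij / X_j:
  a_11 = 23.75/475 = 0.05, a_21 = 23.75/475 = 0.05, a_31 = 166.25/475 = 0.35
  a_12 = 60/400 = 0.15, a_22 = 180/400 = 0.45, a_32 = 0/400 = 0.00
  a_13 = 187.5/625 = 0.30, a_23 = 187.5/625 = 0.30, a_33 = 125/625 = 0.20
I − A =
  [   0.95    -0.15    -0.30]
  [  -0.05     0.55    -0.30]
  [  -0.35     0.00     0.80]
Cofactors of I−A, C_ij = (−1)^(i+j)·(minor ij) (rows/columns in the sector order above):
  C_11 = (0.55)(0.80) − (-0.30)(0.00) = 0.4400
  C_12 = −[(-0.05)(0.80) − (-0.30)(-0.35)] = 0.1450
  C_13 = (-0.05)(0.00) − (0.55)(-0.35) = 0.1925
  C_21 = −[(-0.15)(0.80) − (-0.30)(0.00)] = 0.1200
  C_22 = (0.95)(0.80) − (-0.30)(-0.35) = 0.6550
  C_23 = −[(0.95)(0.00) − (-0.15)(-0.35)] = 0.0525
  C_31 = (-0.15)(-0.30) − (-0.30)(0.55) = 0.2100
  C_32 = −[(0.95)(-0.30) − (-0.30)(-0.05)] = 0.3000
  C_33 = (0.95)(0.55) − (-0.15)(-0.05) = 0.5150
det(I−A) = Σ_j (I−A)_1j·C_1j = (0.95)(0.4400) + (-0.15)(0.1450) + (-0.30)(0.1925) = 0.3385
adj(I−A) = Cᵀ =
  [ 0.4400   0.1200   0.2100]
  [ 0.1450   0.6550   0.3000]
  [ 0.1925   0.0525   0.5150]
(I − A)⁻¹ = adj(I−A) / det(I−A) ≈
  [   1.2999     0.3545     0.6204]
  [   0.4284     1.9350     0.8863]
  [   0.5687     0.1551     1.5214]
x = (I − A)⁻¹ d = adj(I−A)·d / det(I−A), with det(I−A) = 0.3385:
  x_1 = (0.4400·480 + 0.1200·120 + 0.2100·120) / 0.3385 = 250.80 / 0.3385 ≈ 740.92
  x_2 = (0.1450·480 + 0.6550·120 + 0.3000·120) / 0.3385 = 184.20 / 0.3385 ≈ 544.17
  x_3 = (0.1925·480 + 0.0525·120 + 0.5150·120) / 0.3385 = 160.50 / 0.3385 ≈ 474.15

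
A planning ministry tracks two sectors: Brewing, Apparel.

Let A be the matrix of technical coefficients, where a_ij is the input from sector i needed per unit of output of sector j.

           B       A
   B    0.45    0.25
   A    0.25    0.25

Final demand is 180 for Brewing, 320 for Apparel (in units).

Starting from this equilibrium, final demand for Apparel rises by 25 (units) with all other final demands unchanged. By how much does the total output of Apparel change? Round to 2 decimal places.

I − A =
  [   0.55    -0.25]
  [  -0.25     0.75]
det(I−A) = (0.55)(0.75) − (-0.25)(-0.25) = 0.3500
adj(I−A) = [[0.75, 0.25], [0.25, 0.55]]
(I − A)⁻¹ = adj(I−A) / det(I−A) ≈
  [   2.1429     0.7143]
  [   0.7143     1.5714]
Δx = (I − A)⁻¹ Δd with Δd having +25 in the Apparel component and 0 elsewhere.
So Δx_A = L_AA · (+25), where L_AA = adj(I−A)_AA / det(I−A) = 0.55 / 0.3500.
Δx_A = 0.55 × (+25) / 0.3500 = 13.75 / 0.3500 ≈ 39.29.

Δx_A = 39.29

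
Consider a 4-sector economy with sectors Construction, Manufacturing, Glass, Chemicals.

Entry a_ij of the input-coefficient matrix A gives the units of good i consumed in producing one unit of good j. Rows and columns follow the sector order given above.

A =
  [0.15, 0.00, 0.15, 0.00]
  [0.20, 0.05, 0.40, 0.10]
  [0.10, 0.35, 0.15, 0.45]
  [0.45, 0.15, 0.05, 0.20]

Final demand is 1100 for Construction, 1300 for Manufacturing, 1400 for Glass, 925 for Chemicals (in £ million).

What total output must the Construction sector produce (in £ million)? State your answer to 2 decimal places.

I − A =
  [   0.85     0.00    -0.15     0.00]
  [  -0.20     0.95    -0.40    -0.10]
  [  -0.10    -0.35     0.85    -0.45]
  [  -0.45    -0.15    -0.05     0.80]
Compute the cofactors C_ij = (−1)^(i+j)·(3×3 minor ij) of I−A; the adjugate is their transpose:
adj(I−A) = Cᵀ =
  [ 0.471125   0.052125   0.111750   0.069375]
  [ 0.283250   0.516500   0.307000   0.237250]
  [ 0.352125   0.295375   0.633250   0.393125]
  [ 0.340125   0.144625   0.160000   0.542625]
det(I−A) = Σ_j (I−A)_1j·C_1j = (0.85)(0.471125) + (0.00)(0.283250) + (-0.15)(0.352125) + (0.00)(0.340125) = 0.3476375
(I − A)⁻¹ = adj(I−A) / det(I−A) ≈
  [   1.3552     0.1499     0.3215     0.1996]
  [   0.8148     1.4857     0.8831     0.6825]
  [   1.0129     0.8497     1.8216     1.1308]
  [   0.9784     0.4160     0.4602     1.5609]
x = (I − A)⁻¹ d = adj(I−A)·d / det(I−A), with det(I−A) = 0.3476375:
  x_1 = (0.471125·1100 + 0.052125·1300 + 0.111750·1400 + 0.069375·925) / 0.3476375 = 806.621875 / 0.3476375 ≈ 2320.30
  x_2 = (0.283250·1100 + 0.516500·1300 + 0.307000·1400 + 0.237250·925) / 0.3476375 = 1632.28125 / 0.3476375 ≈ 4695.35
  x_3 = (0.352125·1100 + 0.295375·1300 + 0.633250·1400 + 0.393125·925) / 0.3476375 = 2021.515625 / 0.3476375 ≈ 5815.01
  x_4 = (0.340125·1100 + 0.144625·1300 + 0.160000·1400 + 0.542625·925) / 0.3476375 = 1288.078125 / 0.3476375 ≈ 3705.23

x_1 = 2320.30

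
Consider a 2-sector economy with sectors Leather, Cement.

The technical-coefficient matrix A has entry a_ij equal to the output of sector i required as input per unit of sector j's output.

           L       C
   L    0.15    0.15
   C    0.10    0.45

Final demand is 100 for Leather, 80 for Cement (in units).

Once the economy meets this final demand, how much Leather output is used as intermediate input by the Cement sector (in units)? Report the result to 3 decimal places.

z_LC = 25.856

I − A =
  [   0.85    -0.15]
  [  -0.10     0.55]
det(I−A) = (0.85)(0.55) − (-0.15)(-0.10) = 0.4525
adj(I−A) = [[0.55, 0.15], [0.10, 0.85]]
(I − A)⁻¹ = adj(I−A) / det(I−A) ≈
  [   1.2155     0.3315]
  [   0.2210     1.8785]
First solve x = (I − A)⁻¹ d = adj(I−A)·d / det(I−A); in particular x_C = (0.10·100 + 0.85·80) / 0.4525 = 78.00 / 0.4525 ≈ 172.37569.
Intermediate flow from L to C: z_LC = a_LC · x_C = 0.15 × 78.00 / 0.4525 = 11.70 / 0.4525 ≈ 25.856.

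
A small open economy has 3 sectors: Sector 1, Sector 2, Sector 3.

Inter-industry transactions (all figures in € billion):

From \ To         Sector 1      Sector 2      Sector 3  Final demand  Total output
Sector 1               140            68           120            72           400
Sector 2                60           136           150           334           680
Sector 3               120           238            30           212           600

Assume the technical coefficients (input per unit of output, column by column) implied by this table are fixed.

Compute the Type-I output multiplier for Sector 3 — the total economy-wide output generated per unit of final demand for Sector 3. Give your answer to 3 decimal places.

m_3 = 2.473

Technical coefficients a_ij = z_ij / X_j:
  a_11 = 140/400 = 0.35, a_21 = 60/400 = 0.15, a_31 = 120/400 = 0.30
  a_12 = 68/680 = 0.10, a_22 = 136/680 = 0.20, a_32 = 238/680 = 0.35
  a_13 = 120/600 = 0.20, a_23 = 150/600 = 0.25, a_33 = 30/600 = 0.05
I − A =
  [   0.65    -0.10    -0.20]
  [  -0.15     0.80    -0.25]
  [  -0.30    -0.35     0.95]
Cofactors of I−A, C_ij = (−1)^(i+j)·(minor ij) (rows/columns in the sector order above):
  C_11 = (0.80)(0.95) − (-0.25)(-0.35) = 0.6725
  C_12 = −[(-0.15)(0.95) − (-0.25)(-0.30)] = 0.2175
  C_13 = (-0.15)(-0.35) − (0.80)(-0.30) = 0.2925
  C_21 = −[(-0.10)(0.95) − (-0.20)(-0.35)] = 0.1650
  C_22 = (0.65)(0.95) − (-0.20)(-0.30) = 0.5575
  C_23 = −[(0.65)(-0.35) − (-0.10)(-0.30)] = 0.2575
  C_31 = (-0.10)(-0.25) − (-0.20)(0.80) = 0.1850
  C_32 = −[(0.65)(-0.25) − (-0.20)(-0.15)] = 0.1925
  C_33 = (0.65)(0.80) − (-0.10)(-0.15) = 0.5050
det(I−A) = Σ_j (I−A)_1j·C_1j = (0.65)(0.6725) + (-0.10)(0.2175) + (-0.20)(0.2925) = 0.356875
adj(I−A) = Cᵀ =
  [ 0.6725   0.1650   0.1850]
  [ 0.2175   0.5575   0.1925]
  [ 0.2925   0.2575   0.5050]
(I − A)⁻¹ = adj(I−A) / det(I−A) ≈
  [   1.8844     0.4623     0.5184]
  [   0.6095     1.5622     0.5394]
  [   0.8196     0.7215     1.4151]
The output multiplier for sector j is the column-j sum of the Leontief inverse (I − A)⁻¹ = adj(I−A) / det(I−A).
Column 3 of adj(I−A): (0.1850, 0.1925, 0.5050); det(I−A) = 0.356875.
m_3 = (0.1850 + 0.1925 + 0.5050) / 0.356875 = 0.8825 / 0.356875 ≈ 2.473.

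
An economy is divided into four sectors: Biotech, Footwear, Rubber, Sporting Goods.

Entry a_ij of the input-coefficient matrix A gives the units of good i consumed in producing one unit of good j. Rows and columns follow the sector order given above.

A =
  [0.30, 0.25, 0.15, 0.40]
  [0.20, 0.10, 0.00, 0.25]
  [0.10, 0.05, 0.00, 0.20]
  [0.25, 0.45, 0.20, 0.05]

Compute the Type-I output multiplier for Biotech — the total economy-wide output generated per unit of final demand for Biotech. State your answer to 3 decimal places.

m_B = 5.251

I − A =
  [   0.70    -0.25    -0.15    -0.40]
  [  -0.20     0.90     0.00    -0.25]
  [  -0.10    -0.05     1.00    -0.20]
  [  -0.25    -0.45    -0.20     0.95]
Compute the cofactors C_ij = (−1)^(i+j)·(3×3 minor ij) of I−A; the adjugate is their transpose:
adj(I−A) = Cᵀ =
  [ 0.704000   0.432125   0.195875   0.451375]
  [ 0.249500   0.507250   0.088875   0.257250]
  [ 0.149875   0.145500   0.330625   0.171000]
  [ 0.335000   0.384625   0.163250   0.565000]
det(I−A) = Σ_j (I−A)_1j·C_1j = (0.70)(0.704000) + (-0.25)(0.249500) + (-0.15)(0.149875) + (-0.40)(0.335000) = 0.27394375
(I − A)⁻¹ = adj(I−A) / det(I−A) ≈
  [   2.5699     1.5774     0.7150     1.6477]
  [   0.9108     1.8517     0.3244     0.9391]
  [   0.5471     0.5311     1.2069     0.6242]
  [   1.2229     1.4040     0.5959     2.0625]
The output multiplier for sector j is the column-j sum of the Leontief inverse (I − A)⁻¹ = adj(I−A) / det(I−A).
Column B of adj(I−A): (0.704000, 0.249500, 0.149875, 0.335000); det(I−A) = 0.27394375.
m_B = (0.704000 + 0.249500 + 0.149875 + 0.335000) / 0.27394375 = 1.438375 / 0.27394375 ≈ 5.251.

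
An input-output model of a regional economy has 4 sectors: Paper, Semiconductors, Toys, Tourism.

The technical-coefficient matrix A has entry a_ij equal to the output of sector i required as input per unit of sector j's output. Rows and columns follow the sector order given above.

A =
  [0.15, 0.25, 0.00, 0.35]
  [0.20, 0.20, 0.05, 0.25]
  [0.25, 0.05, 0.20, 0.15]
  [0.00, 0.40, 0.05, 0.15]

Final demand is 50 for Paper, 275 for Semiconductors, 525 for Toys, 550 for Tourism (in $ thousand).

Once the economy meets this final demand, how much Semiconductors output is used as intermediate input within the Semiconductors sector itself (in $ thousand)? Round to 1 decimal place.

I − A =
  [   0.85    -0.25     0.00    -0.35]
  [  -0.20     0.80    -0.05    -0.25]
  [  -0.25    -0.05     0.80    -0.15]
  [   0.00    -0.40    -0.05     0.85]
Compute the cofactors C_ij = (−1)^(i+j)·(3×3 minor ij) of I−A; the adjugate is their transpose:
adj(I−A) = Cᵀ =
  [ 0.45225   0.28100   0.03475   0.27500]
  [ 0.14825   0.56725   0.05025   0.23675]
  [ 0.16550   0.17525   0.42250   0.19425]
  [ 0.07950   0.27725   0.04850   0.49875]
det(I−A) = Σ_j (I−A)_1j·C_1j = (0.85)(0.45225) + (-0.25)(0.14825) + (0.00)(0.16550) + (-0.35)(0.07950) = 0.319525
(I − A)⁻¹ = adj(I−A) / det(I−A) ≈
  [   1.4154     0.8794     0.1088     0.8607]
  [   0.4640     1.7753     0.1573     0.7409]
  [   0.5180     0.5485     1.3223     0.6079]
  [   0.2488     0.8677     0.1518     1.5609]
First solve x = (I − A)⁻¹ d = adj(I−A)·d / det(I−A); in particular x_2 = (0.14825·50 + 0.56725·275 + 0.05025·525 + 0.23675·550) / 0.319525 = 320.00 / 0.319525 ≈ 1001.487.
Intermediate flow from 2 to 2: z_22 = a_22 · x_2 = 0.20 × 320.00 / 0.319525 = 64.00 / 0.319525 ≈ 200.3.

z_22 = 200.3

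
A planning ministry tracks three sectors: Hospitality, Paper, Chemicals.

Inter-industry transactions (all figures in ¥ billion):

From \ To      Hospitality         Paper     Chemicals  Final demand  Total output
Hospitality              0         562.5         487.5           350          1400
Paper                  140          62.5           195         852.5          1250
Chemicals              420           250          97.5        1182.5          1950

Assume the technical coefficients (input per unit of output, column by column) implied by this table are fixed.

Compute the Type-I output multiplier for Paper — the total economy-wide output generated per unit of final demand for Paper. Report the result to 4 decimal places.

Technical coefficients a_ij = z_ij / X_j:
  a_HH = 0/1400 = 0.00, a_PH = 140/1400 = 0.10, a_CH = 420/1400 = 0.30
  a_HP = 562.5/1250 = 0.45, a_PP = 62.5/1250 = 0.05, a_CP = 250/1250 = 0.20
  a_HC = 487.5/1950 = 0.25, a_PC = 195/1950 = 0.10, a_CC = 97.5/1950 = 0.05
I − A =
  [   1.00    -0.45    -0.25]
  [  -0.10     0.95    -0.10]
  [  -0.30    -0.20     0.95]
Cofactors of I−A, C_ij = (−1)^(i+j)·(minor ij) (rows/columns in the sector order above):
  C_11 = (0.95)(0.95) − (-0.10)(-0.20) = 0.8825
  C_12 = −[(-0.10)(0.95) − (-0.10)(-0.30)] = 0.1250
  C_13 = (-0.10)(-0.20) − (0.95)(-0.30) = 0.3050
  C_21 = −[(-0.45)(0.95) − (-0.25)(-0.20)] = 0.4775
  C_22 = (1.00)(0.95) − (-0.25)(-0.30) = 0.8750
  C_23 = −[(1.00)(-0.20) − (-0.45)(-0.30)] = 0.3350
  C_31 = (-0.45)(-0.10) − (-0.25)(0.95) = 0.2825
  C_32 = −[(1.00)(-0.10) − (-0.25)(-0.10)] = 0.1250
  C_33 = (1.00)(0.95) − (-0.45)(-0.10) = 0.9050
det(I−A) = Σ_j (I−A)_1j·C_1j = (1.00)(0.8825) + (-0.45)(0.1250) + (-0.25)(0.3050) = 0.7500
adj(I−A) = Cᵀ =
  [ 0.8825   0.4775   0.2825]
  [ 0.1250   0.8750   0.1250]
  [ 0.3050   0.3350   0.9050]
(I − A)⁻¹ = adj(I−A) / det(I−A) ≈
  [   1.17667     0.63667     0.37667]
  [   0.16667     1.16667     0.16667]
  [   0.40667     0.44667     1.20667]
The output multiplier for sector j is the column-j sum of the Leontief inverse (I − A)⁻¹ = adj(I−A) / det(I−A).
Column P of adj(I−A): (0.4775, 0.8750, 0.3350); det(I−A) = 0.7500.
m_P = (0.4775 + 0.8750 + 0.3350) / 0.7500 = 1.6875 / 0.7500 = 2.2500.

m_P = 2.2500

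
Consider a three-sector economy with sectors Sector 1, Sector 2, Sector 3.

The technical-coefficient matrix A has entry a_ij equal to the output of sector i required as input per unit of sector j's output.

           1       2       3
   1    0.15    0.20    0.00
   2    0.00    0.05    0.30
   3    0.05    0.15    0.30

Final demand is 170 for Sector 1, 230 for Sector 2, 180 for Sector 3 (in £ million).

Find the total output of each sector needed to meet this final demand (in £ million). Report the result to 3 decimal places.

I − A =
  [   0.85    -0.20     0.00]
  [   0.00     0.95    -0.30]
  [  -0.05    -0.15     0.70]
Cofactors of I−A, C_ij = (−1)^(i+j)·(minor ij) (rows/columns in the sector order above):
  C_11 = (0.95)(0.70) − (-0.30)(-0.15) = 0.6200
  C_12 = −[(0.00)(0.70) − (-0.30)(-0.05)] = 0.0150
  C_13 = (0.00)(-0.15) − (0.95)(-0.05) = 0.0475
  C_21 = −[(-0.20)(0.70) − (0.00)(-0.15)] = 0.1400
  C_22 = (0.85)(0.70) − (0.00)(-0.05) = 0.5950
  C_23 = −[(0.85)(-0.15) − (-0.20)(-0.05)] = 0.1375
  C_31 = (-0.20)(-0.30) − (0.00)(0.95) = 0.0600
  C_32 = −[(0.85)(-0.30) − (0.00)(0.00)] = 0.2550
  C_33 = (0.85)(0.95) − (-0.20)(0.00) = 0.8075
det(I−A) = Σ_j (I−A)_1j·C_1j = (0.85)(0.6200) + (-0.20)(0.0150) + (0.00)(0.0475) = 0.5240
adj(I−A) = Cᵀ =
  [ 0.6200   0.1400   0.0600]
  [ 0.0150   0.5950   0.2550]
  [ 0.0475   0.1375   0.8075]
(I − A)⁻¹ = adj(I−A) / det(I−A) ≈
  [   1.1832     0.2672     0.1145]
  [   0.0286     1.1355     0.4866]
  [   0.0906     0.2624     1.5410]
x = (I − A)⁻¹ d = adj(I−A)·d / det(I−A), with det(I−A) = 0.5240:
  x_1 = (0.6200·170 + 0.1400·230 + 0.0600·180) / 0.5240 = 148.40 / 0.5240 ≈ 283.206
  x_2 = (0.0150·170 + 0.5950·230 + 0.2550·180) / 0.5240 = 185.30 / 0.5240 ≈ 353.626
  x_3 = (0.0475·170 + 0.1375·230 + 0.8075·180) / 0.5240 = 185.05 / 0.5240 ≈ 353.149

x_1 = 283.206, x_2 = 353.626, x_3 = 353.149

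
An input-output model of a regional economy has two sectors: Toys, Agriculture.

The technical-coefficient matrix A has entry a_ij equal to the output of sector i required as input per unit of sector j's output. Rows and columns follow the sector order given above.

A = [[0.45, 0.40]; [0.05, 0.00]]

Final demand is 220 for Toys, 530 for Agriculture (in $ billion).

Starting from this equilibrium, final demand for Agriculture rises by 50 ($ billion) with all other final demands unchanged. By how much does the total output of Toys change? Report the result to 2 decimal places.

I − A =
  [   0.55    -0.40]
  [  -0.05     1.00]
det(I−A) = (0.55)(1.00) − (-0.40)(-0.05) = 0.5300
adj(I−A) = [[1.00, 0.40], [0.05, 0.55]]
(I − A)⁻¹ = adj(I−A) / det(I−A) ≈
  [   1.8868     0.7547]
  [   0.0943     1.0377]
Δx = (I − A)⁻¹ Δd with Δd having +50 in the Agriculture component and 0 elsewhere.
So Δx_T = L_TA · (+50), where L_TA = adj(I−A)_TA / det(I−A) = 0.40 / 0.5300.
Δx_T = 0.40 × (+50) / 0.5300 = 20.00 / 0.5300 ≈ 37.74.

Δx_T = 37.74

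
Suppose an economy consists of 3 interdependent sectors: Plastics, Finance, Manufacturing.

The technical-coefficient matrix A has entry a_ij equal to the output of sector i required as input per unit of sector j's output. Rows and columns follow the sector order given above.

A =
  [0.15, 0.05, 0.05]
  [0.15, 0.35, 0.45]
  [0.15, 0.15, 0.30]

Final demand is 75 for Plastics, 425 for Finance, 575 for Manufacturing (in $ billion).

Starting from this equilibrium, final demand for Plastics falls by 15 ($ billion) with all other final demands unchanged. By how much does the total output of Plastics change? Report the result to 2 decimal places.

I − A =
  [   0.85    -0.05    -0.05]
  [  -0.15     0.65    -0.45]
  [  -0.15    -0.15     0.70]
Cofactors of I−A, C_ij = (−1)^(i+j)·(minor ij) (rows/columns in the sector order above):
  C_11 = (0.65)(0.70) − (-0.45)(-0.15) = 0.3875
  C_12 = −[(-0.15)(0.70) − (-0.45)(-0.15)] = 0.1725
  C_13 = (-0.15)(-0.15) − (0.65)(-0.15) = 0.1200
  C_21 = −[(-0.05)(0.70) − (-0.05)(-0.15)] = 0.0425
  C_22 = (0.85)(0.70) − (-0.05)(-0.15) = 0.5875
  C_23 = −[(0.85)(-0.15) − (-0.05)(-0.15)] = 0.1350
  C_31 = (-0.05)(-0.45) − (-0.05)(0.65) = 0.0550
  C_32 = −[(0.85)(-0.45) − (-0.05)(-0.15)] = 0.3900
  C_33 = (0.85)(0.65) − (-0.05)(-0.15) = 0.5450
det(I−A) = Σ_j (I−A)_1j·C_1j = (0.85)(0.3875) + (-0.05)(0.1725) + (-0.05)(0.1200) = 0.31475
adj(I−A) = Cᵀ =
  [ 0.3875   0.0425   0.0550]
  [ 0.1725   0.5875   0.3900]
  [ 0.1200   0.1350   0.5450]
(I − A)⁻¹ = adj(I−A) / det(I−A) ≈
  [   1.2311     0.1350     0.1747]
  [   0.5481     1.8666     1.2391]
  [   0.3813     0.4289     1.7315]
Δx = (I − A)⁻¹ Δd with Δd having -15 in the Plastics component and 0 elsewhere.
So Δx_P = L_PP · (-15), where L_PP = adj(I−A)_PP / det(I−A) = 0.3875 / 0.31475.
Δx_P = 0.3875 × (-15) / 0.31475 = -5.8125 / 0.31475 ≈ -18.47.

Δx_P = -18.47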